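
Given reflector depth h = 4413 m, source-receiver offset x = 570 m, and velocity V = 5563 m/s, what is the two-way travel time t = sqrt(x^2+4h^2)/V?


x^2 + 4h^2 = 570^2 + 4*4413^2 = 324900 + 77898276 = 78223176
sqrt(78223176) = 8844.3867
t = 8844.3867 / 5563 = 1.5899 s

1.5899


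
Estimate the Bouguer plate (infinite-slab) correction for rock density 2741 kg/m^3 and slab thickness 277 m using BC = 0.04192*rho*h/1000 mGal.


BC = 0.04192 * rho * h / 1000
= 0.04192 * 2741 * 277 / 1000
= 31.8281 mGal

31.8281


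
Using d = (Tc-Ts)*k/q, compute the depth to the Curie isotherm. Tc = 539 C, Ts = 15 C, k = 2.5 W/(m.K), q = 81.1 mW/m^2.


T_Curie - T_surf = 539 - 15 = 524 C
Convert q to W/m^2: 81.1 mW/m^2 = 0.0811 W/m^2
d = 524 * 2.5 / 0.0811 = 16152.9 m

16152.9


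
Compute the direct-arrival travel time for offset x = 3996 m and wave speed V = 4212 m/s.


t = x / V
= 3996 / 4212
= 0.9487 s

0.9487


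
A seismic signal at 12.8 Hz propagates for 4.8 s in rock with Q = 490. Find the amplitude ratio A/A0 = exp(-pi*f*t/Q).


pi*f*t/Q = pi*12.8*4.8/490 = 0.393917
A/A0 = exp(-0.393917) = 0.67441

0.67441


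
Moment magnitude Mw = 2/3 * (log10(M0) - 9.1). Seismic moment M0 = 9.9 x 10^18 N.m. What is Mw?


log10(M0) = log10(9.9 x 10^18) = 18.9956
Mw = 2/3 * (18.9956 - 9.1)
= 2/3 * 9.8956
= 6.6

6.6


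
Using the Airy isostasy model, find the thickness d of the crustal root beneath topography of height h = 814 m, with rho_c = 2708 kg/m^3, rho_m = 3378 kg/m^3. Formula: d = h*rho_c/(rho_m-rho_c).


rho_m - rho_c = 3378 - 2708 = 670
d = 814 * 2708 / 670
= 2204312 / 670
= 3290.02 m

3290.02


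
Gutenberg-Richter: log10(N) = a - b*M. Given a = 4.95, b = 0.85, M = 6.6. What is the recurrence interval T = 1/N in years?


log10(N) = 4.95 - 0.85*6.6 = -0.66
N = 10^-0.66 = 0.218776
T = 1/N = 1/0.218776 = 4.5709 years

4.5709


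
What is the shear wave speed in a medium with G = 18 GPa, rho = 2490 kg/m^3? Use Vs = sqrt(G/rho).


Convert G to Pa: G = 18e9 Pa
Compute G/rho = 18e9 / 2490 = 7228915.6627
Vs = sqrt(7228915.6627) = 2688.66 m/s

2688.66


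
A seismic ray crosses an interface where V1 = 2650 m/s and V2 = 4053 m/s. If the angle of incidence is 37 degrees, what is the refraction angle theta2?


sin(theta1) = sin(37 deg) = 0.601815
sin(theta2) = V2/V1 * sin(theta1) = 4053/2650 * 0.601815 = 0.920436
theta2 = arcsin(0.920436) = 66.99 degrees

66.99


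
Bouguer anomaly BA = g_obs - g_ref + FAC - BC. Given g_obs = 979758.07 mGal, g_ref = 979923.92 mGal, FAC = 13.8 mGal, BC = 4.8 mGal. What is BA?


BA = g_obs - g_ref + FAC - BC
= 979758.07 - 979923.92 + 13.8 - 4.8
= -156.85 mGal

-156.85


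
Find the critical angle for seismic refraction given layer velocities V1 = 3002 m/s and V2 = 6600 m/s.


V1/V2 = 3002/6600 = 0.454848
theta_c = arcsin(0.454848) = 27.0552 degrees

27.0552


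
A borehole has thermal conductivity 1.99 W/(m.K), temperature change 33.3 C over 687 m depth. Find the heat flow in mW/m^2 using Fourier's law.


q = k * dT / dz * 1000
= 1.99 * 33.3 / 687 * 1000
= 0.096459 * 1000
= 96.4585 mW/m^2

96.4585


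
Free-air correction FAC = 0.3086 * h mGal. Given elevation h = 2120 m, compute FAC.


FAC = 0.3086 * h
= 0.3086 * 2120
= 654.232 mGal

654.232


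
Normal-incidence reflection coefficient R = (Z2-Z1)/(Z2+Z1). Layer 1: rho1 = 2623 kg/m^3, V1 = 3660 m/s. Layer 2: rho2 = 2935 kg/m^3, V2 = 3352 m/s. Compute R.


Z1 = 2623 * 3660 = 9600180
Z2 = 2935 * 3352 = 9838120
R = (9838120 - 9600180) / (9838120 + 9600180) = 237940 / 19438300 = 0.0122

0.0122


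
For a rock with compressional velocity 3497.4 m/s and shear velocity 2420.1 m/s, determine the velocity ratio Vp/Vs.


Vp/Vs = 3497.4 / 2420.1
= 1.4451

1.4451


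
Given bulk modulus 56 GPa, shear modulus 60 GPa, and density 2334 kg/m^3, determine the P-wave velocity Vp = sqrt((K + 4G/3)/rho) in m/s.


First compute the effective modulus:
K + 4G/3 = 56e9 + 4*60e9/3 = 136000000000.0 Pa
Then divide by density:
136000000000.0 / 2334 = 58269065.9811 Pa/(kg/m^3)
Take the square root:
Vp = sqrt(58269065.9811) = 7633.42 m/s

7633.42


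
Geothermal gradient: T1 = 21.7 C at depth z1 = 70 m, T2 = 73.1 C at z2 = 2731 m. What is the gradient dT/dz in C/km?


dT = 73.1 - 21.7 = 51.4 C
dz = 2731 - 70 = 2661 m
gradient = dT/dz * 1000 = 51.4/2661 * 1000 = 19.316 C/km

19.316


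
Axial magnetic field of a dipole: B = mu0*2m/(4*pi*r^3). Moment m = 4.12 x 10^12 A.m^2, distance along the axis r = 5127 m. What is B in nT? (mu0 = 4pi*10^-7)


m = 4.12 x 10^12 = 4120000000000 A.m^2
2m = 8240000000000 A.m^2
r^3 = 5127^3 = 134768983383
B = (4pi*10^-7) * 8240000000000 / (4*pi * 134768983383) * 1e9
= 10354689.386232 / 1693556992511.19 * 1e9
= 6114.1665 nT

6114.1665


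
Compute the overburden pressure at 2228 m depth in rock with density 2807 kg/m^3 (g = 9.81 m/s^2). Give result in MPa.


P = rho * g * z / 1e6
= 2807 * 9.81 * 2228 / 1e6
= 61351700.76 / 1e6
= 61.3517 MPa

61.3517


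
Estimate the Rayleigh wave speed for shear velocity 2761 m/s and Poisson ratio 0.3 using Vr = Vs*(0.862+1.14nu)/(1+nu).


Numerator factor = 0.862 + 1.14*0.3 = 1.204
Denominator = 1 + 0.3 = 1.3
Vr = 2761 * 1.204 / 1.3 = 2557.11 m/s

2557.11


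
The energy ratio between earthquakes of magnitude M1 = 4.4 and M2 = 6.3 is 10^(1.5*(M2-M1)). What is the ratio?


M2 - M1 = 6.3 - 4.4 = 1.9
1.5 * 1.9 = 2.85
ratio = 10^2.85 = 707.95

707.95


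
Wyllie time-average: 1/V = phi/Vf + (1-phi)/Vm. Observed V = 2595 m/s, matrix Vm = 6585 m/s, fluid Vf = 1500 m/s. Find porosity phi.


1/V - 1/Vm = 1/2595 - 1/6585 = 0.0002335
1/Vf - 1/Vm = 1/1500 - 1/6585 = 0.00051481
phi = 0.0002335 / 0.00051481 = 0.4536

0.4536


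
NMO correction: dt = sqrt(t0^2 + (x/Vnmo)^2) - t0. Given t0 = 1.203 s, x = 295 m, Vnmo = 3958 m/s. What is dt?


x/Vnmo = 295/3958 = 0.074533
(x/Vnmo)^2 = 0.005555
t0^2 = 1.447209
sqrt(1.447209 + 0.005555) = 1.205307
dt = 1.205307 - 1.203 = 0.002307

0.002307


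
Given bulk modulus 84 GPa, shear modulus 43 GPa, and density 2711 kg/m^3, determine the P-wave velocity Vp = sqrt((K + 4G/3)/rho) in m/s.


First compute the effective modulus:
K + 4G/3 = 84e9 + 4*43e9/3 = 141333333333.33 Pa
Then divide by density:
141333333333.33 / 2711 = 52133284.151 Pa/(kg/m^3)
Take the square root:
Vp = sqrt(52133284.151) = 7220.34 m/s

7220.34


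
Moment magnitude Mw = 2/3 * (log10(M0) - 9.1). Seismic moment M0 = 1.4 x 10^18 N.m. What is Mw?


log10(M0) = log10(1.4 x 10^18) = 18.1461
Mw = 2/3 * (18.1461 - 9.1)
= 2/3 * 9.0461
= 6.03

6.03


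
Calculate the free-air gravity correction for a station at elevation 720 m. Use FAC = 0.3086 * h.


FAC = 0.3086 * h
= 0.3086 * 720
= 222.192 mGal

222.192


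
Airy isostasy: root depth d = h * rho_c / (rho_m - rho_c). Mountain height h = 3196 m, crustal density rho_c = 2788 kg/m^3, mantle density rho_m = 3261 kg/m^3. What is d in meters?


rho_m - rho_c = 3261 - 2788 = 473
d = 3196 * 2788 / 473
= 8910448 / 473
= 18838.16 m

18838.16


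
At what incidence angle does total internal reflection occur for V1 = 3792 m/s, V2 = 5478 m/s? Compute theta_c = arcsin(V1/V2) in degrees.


V1/V2 = 3792/5478 = 0.692223
theta_c = arcsin(0.692223) = 43.8064 degrees

43.8064


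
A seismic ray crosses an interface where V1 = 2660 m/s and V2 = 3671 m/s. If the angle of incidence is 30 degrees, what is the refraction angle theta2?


sin(theta1) = sin(30 deg) = 0.5
sin(theta2) = V2/V1 * sin(theta1) = 3671/2660 * 0.5 = 0.690038
theta2 = arcsin(0.690038) = 43.6331 degrees

43.6331


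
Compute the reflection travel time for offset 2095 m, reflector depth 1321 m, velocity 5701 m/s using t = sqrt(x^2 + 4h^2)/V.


x^2 + 4h^2 = 2095^2 + 4*1321^2 = 4389025 + 6980164 = 11369189
sqrt(11369189) = 3371.8228
t = 3371.8228 / 5701 = 0.5914 s

0.5914


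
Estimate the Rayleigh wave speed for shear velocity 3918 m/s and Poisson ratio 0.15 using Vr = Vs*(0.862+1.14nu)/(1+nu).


Numerator factor = 0.862 + 1.14*0.15 = 1.033
Denominator = 1 + 0.15 = 1.15
Vr = 3918 * 1.033 / 1.15 = 3519.39 m/s

3519.39


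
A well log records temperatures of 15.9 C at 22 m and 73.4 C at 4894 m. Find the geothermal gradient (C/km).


dT = 73.4 - 15.9 = 57.5 C
dz = 4894 - 22 = 4872 m
gradient = dT/dz * 1000 = 57.5/4872 * 1000 = 11.8021 C/km

11.8021


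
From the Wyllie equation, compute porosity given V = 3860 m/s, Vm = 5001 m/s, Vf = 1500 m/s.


1/V - 1/Vm = 1/3860 - 1/5001 = 5.911e-05
1/Vf - 1/Vm = 1/1500 - 1/5001 = 0.00046671
phi = 5.911e-05 / 0.00046671 = 0.1266

0.1266


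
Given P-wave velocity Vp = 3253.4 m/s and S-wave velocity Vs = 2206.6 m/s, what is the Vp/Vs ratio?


Vp/Vs = 3253.4 / 2206.6
= 1.4744

1.4744


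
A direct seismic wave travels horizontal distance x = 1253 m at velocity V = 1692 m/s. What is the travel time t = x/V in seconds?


t = x / V
= 1253 / 1692
= 0.7405 s

0.7405


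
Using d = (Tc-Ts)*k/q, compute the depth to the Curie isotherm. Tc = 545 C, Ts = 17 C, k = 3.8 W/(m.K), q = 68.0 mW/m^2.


T_Curie - T_surf = 545 - 17 = 528 C
Convert q to W/m^2: 68.0 mW/m^2 = 0.068 W/m^2
d = 528 * 3.8 / 0.068 = 29505.88 m

29505.88


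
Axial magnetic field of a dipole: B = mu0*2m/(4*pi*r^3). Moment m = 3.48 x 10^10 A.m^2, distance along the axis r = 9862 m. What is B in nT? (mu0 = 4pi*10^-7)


m = 3.48 x 10^10 = 34800000000 A.m^2
2m = 69600000000 A.m^2
r^3 = 9862^3 = 959168691928
B = (4pi*10^-7) * 69600000000 / (4*pi * 959168691928) * 1e9
= 87461.939476 / 12053269264457.35 * 1e9
= 7.2563 nT

7.2563


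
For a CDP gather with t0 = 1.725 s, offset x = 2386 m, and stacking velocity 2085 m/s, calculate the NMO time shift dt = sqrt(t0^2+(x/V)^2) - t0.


x/Vnmo = 2386/2085 = 1.144365
(x/Vnmo)^2 = 1.30957
t0^2 = 2.975625
sqrt(2.975625 + 1.30957) = 2.070071
dt = 2.070071 - 1.725 = 0.345071

0.345071


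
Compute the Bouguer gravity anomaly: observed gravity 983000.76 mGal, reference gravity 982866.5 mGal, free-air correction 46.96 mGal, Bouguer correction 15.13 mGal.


BA = g_obs - g_ref + FAC - BC
= 983000.76 - 982866.5 + 46.96 - 15.13
= 166.09 mGal

166.09


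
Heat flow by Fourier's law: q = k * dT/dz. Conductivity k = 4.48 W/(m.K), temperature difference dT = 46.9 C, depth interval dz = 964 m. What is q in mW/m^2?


q = k * dT / dz * 1000
= 4.48 * 46.9 / 964 * 1000
= 0.217959 * 1000
= 217.9585 mW/m^2

217.9585


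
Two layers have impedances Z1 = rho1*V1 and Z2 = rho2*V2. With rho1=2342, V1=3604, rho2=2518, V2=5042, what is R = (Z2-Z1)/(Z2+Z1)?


Z1 = 2342 * 3604 = 8440568
Z2 = 2518 * 5042 = 12695756
R = (12695756 - 8440568) / (12695756 + 8440568) = 4255188 / 21136324 = 0.2013

0.2013


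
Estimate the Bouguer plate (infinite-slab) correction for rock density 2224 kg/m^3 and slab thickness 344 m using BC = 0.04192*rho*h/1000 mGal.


BC = 0.04192 * rho * h / 1000
= 0.04192 * 2224 * 344 / 1000
= 32.0711 mGal

32.0711


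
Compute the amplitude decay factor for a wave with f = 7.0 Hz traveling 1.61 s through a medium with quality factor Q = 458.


pi*f*t/Q = pi*7.0*1.61/458 = 0.077305
A/A0 = exp(-0.077305) = 0.925607

0.925607


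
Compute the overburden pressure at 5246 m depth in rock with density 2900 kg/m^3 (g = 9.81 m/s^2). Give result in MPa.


P = rho * g * z / 1e6
= 2900 * 9.81 * 5246 / 1e6
= 149243454.0 / 1e6
= 149.2435 MPa

149.2435


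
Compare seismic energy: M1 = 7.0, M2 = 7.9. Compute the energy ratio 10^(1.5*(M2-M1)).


M2 - M1 = 7.9 - 7.0 = 0.9
1.5 * 0.9 = 1.35
ratio = 10^1.35 = 22.39

22.39


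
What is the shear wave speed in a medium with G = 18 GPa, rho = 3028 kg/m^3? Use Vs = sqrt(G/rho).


Convert G to Pa: G = 18e9 Pa
Compute G/rho = 18e9 / 3028 = 5944517.8336
Vs = sqrt(5944517.8336) = 2438.14 m/s

2438.14


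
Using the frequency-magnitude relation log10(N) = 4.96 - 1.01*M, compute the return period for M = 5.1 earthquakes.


log10(N) = 4.96 - 1.01*5.1 = -0.191
N = 10^-0.191 = 0.644169
T = 1/N = 1/0.644169 = 1.5524 years

1.5524


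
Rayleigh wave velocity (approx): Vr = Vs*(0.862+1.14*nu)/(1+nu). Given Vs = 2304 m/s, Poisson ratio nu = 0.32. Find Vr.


Numerator factor = 0.862 + 1.14*0.32 = 1.2268
Denominator = 1 + 0.32 = 1.32
Vr = 2304 * 1.2268 / 1.32 = 2141.32 m/s

2141.32


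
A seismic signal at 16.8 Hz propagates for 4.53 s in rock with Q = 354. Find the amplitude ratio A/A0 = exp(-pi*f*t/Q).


pi*f*t/Q = pi*16.8*4.53/354 = 0.675389
A/A0 = exp(-0.675389) = 0.508958

0.508958


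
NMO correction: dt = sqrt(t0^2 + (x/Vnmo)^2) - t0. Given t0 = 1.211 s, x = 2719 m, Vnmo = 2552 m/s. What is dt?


x/Vnmo = 2719/2552 = 1.065439
(x/Vnmo)^2 = 1.13516
t0^2 = 1.466521
sqrt(1.466521 + 1.13516) = 1.612973
dt = 1.612973 - 1.211 = 0.401973

0.401973


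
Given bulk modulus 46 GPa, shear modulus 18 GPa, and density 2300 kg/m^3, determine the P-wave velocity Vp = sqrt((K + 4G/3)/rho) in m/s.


First compute the effective modulus:
K + 4G/3 = 46e9 + 4*18e9/3 = 70000000000.0 Pa
Then divide by density:
70000000000.0 / 2300 = 30434782.6087 Pa/(kg/m^3)
Take the square root:
Vp = sqrt(30434782.6087) = 5516.77 m/s

5516.77


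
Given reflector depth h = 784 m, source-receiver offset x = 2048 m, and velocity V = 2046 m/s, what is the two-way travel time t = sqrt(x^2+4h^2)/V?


x^2 + 4h^2 = 2048^2 + 4*784^2 = 4194304 + 2458624 = 6652928
sqrt(6652928) = 2579.327
t = 2579.327 / 2046 = 1.2607 s

1.2607


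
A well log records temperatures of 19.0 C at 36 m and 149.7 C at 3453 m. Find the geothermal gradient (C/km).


dT = 149.7 - 19.0 = 130.7 C
dz = 3453 - 36 = 3417 m
gradient = dT/dz * 1000 = 130.7/3417 * 1000 = 38.2499 C/km

38.2499


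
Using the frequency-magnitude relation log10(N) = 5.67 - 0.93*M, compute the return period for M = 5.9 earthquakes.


log10(N) = 5.67 - 0.93*5.9 = 0.183
N = 10^0.183 = 1.524053
T = 1/N = 1/1.524053 = 0.6561 years

0.6561


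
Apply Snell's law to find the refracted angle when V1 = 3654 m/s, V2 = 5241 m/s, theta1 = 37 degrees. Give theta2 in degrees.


sin(theta1) = sin(37 deg) = 0.601815
sin(theta2) = V2/V1 * sin(theta1) = 5241/3654 * 0.601815 = 0.863194
theta2 = arcsin(0.863194) = 59.6772 degrees

59.6772


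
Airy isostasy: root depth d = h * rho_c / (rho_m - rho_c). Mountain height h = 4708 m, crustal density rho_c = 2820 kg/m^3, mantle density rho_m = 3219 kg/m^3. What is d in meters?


rho_m - rho_c = 3219 - 2820 = 399
d = 4708 * 2820 / 399
= 13276560 / 399
= 33274.59 m

33274.59


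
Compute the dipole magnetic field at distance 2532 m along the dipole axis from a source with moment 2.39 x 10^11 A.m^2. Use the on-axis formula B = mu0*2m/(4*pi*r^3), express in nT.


m = 2.39 x 10^11 = 239000000000 A.m^2
2m = 478000000000 A.m^2
r^3 = 2532^3 = 16232712768
B = (4pi*10^-7) * 478000000000 / (4*pi * 16232712768) * 1e9
= 600672.515366 / 203986284719.13 * 1e9
= 2944.6711 nT

2944.6711


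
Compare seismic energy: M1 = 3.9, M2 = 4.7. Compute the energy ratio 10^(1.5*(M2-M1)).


M2 - M1 = 4.7 - 3.9 = 0.8
1.5 * 0.8 = 1.2
ratio = 10^1.2 = 15.85

15.85


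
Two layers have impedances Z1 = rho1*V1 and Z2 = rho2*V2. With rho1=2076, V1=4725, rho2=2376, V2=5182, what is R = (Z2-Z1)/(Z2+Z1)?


Z1 = 2076 * 4725 = 9809100
Z2 = 2376 * 5182 = 12312432
R = (12312432 - 9809100) / (12312432 + 9809100) = 2503332 / 22121532 = 0.1132

0.1132


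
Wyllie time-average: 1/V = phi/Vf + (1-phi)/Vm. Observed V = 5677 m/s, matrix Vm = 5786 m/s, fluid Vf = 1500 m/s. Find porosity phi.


1/V - 1/Vm = 1/5677 - 1/5786 = 3.32e-06
1/Vf - 1/Vm = 1/1500 - 1/5786 = 0.00049384
phi = 3.32e-06 / 0.00049384 = 0.0067

0.0067


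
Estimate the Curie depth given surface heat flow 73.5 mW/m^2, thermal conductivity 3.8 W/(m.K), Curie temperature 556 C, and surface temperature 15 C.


T_Curie - T_surf = 556 - 15 = 541 C
Convert q to W/m^2: 73.5 mW/m^2 = 0.0735 W/m^2
d = 541 * 3.8 / 0.0735 = 27970.07 m

27970.07


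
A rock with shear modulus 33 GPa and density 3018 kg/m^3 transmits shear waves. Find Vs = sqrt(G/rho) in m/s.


Convert G to Pa: G = 33e9 Pa
Compute G/rho = 33e9 / 3018 = 10934393.6382
Vs = sqrt(10934393.6382) = 3306.72 m/s

3306.72


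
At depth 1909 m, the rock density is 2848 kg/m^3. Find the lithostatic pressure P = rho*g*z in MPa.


P = rho * g * z / 1e6
= 2848 * 9.81 * 1909 / 1e6
= 53335321.92 / 1e6
= 53.3353 MPa

53.3353


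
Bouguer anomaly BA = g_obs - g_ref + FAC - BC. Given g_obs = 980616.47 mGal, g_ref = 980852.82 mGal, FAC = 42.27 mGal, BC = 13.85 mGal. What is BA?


BA = g_obs - g_ref + FAC - BC
= 980616.47 - 980852.82 + 42.27 - 13.85
= -207.93 mGal

-207.93


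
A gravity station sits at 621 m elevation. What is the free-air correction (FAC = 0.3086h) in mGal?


FAC = 0.3086 * h
= 0.3086 * 621
= 191.6406 mGal

191.6406


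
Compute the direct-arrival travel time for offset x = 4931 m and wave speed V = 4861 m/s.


t = x / V
= 4931 / 4861
= 1.0144 s

1.0144


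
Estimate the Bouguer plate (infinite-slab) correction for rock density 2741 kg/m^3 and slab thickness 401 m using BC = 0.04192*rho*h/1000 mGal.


BC = 0.04192 * rho * h / 1000
= 0.04192 * 2741 * 401 / 1000
= 46.076 mGal

46.076


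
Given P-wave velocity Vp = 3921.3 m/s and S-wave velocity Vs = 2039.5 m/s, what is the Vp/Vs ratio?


Vp/Vs = 3921.3 / 2039.5
= 1.9227

1.9227


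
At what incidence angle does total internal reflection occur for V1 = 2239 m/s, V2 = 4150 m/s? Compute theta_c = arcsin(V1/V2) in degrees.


V1/V2 = 2239/4150 = 0.539518
theta_c = arcsin(0.539518) = 32.6508 degrees

32.6508


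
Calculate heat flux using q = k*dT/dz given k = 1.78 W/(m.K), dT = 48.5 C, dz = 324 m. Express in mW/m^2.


q = k * dT / dz * 1000
= 1.78 * 48.5 / 324 * 1000
= 0.266451 * 1000
= 266.4506 mW/m^2

266.4506


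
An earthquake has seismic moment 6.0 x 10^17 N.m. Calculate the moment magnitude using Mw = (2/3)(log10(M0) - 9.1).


log10(M0) = log10(6.0 x 10^17) = 17.7782
Mw = 2/3 * (17.7782 - 9.1)
= 2/3 * 8.6782
= 5.79

5.79


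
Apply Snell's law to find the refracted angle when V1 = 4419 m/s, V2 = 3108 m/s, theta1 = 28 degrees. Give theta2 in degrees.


sin(theta1) = sin(28 deg) = 0.469472
sin(theta2) = V2/V1 * sin(theta1) = 3108/4419 * 0.469472 = 0.330192
theta2 = arcsin(0.330192) = 19.2804 degrees

19.2804


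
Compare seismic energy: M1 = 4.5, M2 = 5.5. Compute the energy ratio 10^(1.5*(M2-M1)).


M2 - M1 = 5.5 - 4.5 = 1.0
1.5 * 1.0 = 1.5
ratio = 10^1.5 = 31.62

31.62


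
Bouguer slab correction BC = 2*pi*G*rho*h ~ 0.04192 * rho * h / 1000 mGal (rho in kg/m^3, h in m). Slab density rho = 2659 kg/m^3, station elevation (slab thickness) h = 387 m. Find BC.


BC = 0.04192 * rho * h / 1000
= 0.04192 * 2659 * 387 / 1000
= 43.1371 mGal

43.1371


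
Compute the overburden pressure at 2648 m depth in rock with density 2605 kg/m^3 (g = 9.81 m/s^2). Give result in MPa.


P = rho * g * z / 1e6
= 2605 * 9.81 * 2648 / 1e6
= 67669772.4 / 1e6
= 67.6698 MPa

67.6698


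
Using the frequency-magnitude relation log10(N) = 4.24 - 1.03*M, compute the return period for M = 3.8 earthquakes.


log10(N) = 4.24 - 1.03*3.8 = 0.326
N = 10^0.326 = 2.118361
T = 1/N = 1/2.118361 = 0.4721 years

0.4721


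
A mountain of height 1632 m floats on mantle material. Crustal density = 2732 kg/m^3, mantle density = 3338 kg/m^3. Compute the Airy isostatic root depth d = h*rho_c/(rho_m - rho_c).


rho_m - rho_c = 3338 - 2732 = 606
d = 1632 * 2732 / 606
= 4458624 / 606
= 7357.47 m

7357.47


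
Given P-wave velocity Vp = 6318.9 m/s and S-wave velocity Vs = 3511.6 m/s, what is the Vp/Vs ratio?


Vp/Vs = 6318.9 / 3511.6
= 1.7994

1.7994


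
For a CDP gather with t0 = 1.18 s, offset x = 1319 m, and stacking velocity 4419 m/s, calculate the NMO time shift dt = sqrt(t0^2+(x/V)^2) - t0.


x/Vnmo = 1319/4419 = 0.298484
(x/Vnmo)^2 = 0.089093
t0^2 = 1.3924
sqrt(1.3924 + 0.089093) = 1.217166
dt = 1.217166 - 1.18 = 0.037166

0.037166


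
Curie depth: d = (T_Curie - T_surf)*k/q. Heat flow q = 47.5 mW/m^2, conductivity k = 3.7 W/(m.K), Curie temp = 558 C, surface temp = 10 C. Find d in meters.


T_Curie - T_surf = 558 - 10 = 548 C
Convert q to W/m^2: 47.5 mW/m^2 = 0.0475 W/m^2
d = 548 * 3.7 / 0.0475 = 42686.32 m

42686.32


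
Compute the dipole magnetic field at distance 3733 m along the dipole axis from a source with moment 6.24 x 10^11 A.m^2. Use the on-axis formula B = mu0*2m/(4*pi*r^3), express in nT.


m = 6.24 x 10^11 = 624000000000 A.m^2
2m = 1248000000000 A.m^2
r^3 = 3733^3 = 52020433837
B = (4pi*10^-7) * 1248000000000 / (4*pi * 52020433837) * 1e9
= 1568283.052672 / 653708051115.49 * 1e9
= 2399.0573 nT

2399.0573


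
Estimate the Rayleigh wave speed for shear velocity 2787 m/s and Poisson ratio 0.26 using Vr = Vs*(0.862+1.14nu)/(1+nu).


Numerator factor = 0.862 + 1.14*0.26 = 1.1584
Denominator = 1 + 0.26 = 1.26
Vr = 2787 * 1.1584 / 1.26 = 2562.27 m/s

2562.27


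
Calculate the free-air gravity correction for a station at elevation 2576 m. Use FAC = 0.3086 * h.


FAC = 0.3086 * h
= 0.3086 * 2576
= 794.9536 mGal

794.9536


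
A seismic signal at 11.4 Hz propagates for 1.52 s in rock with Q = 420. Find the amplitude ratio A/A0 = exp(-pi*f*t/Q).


pi*f*t/Q = pi*11.4*1.52/420 = 0.129613
A/A0 = exp(-0.129613) = 0.878435

0.878435


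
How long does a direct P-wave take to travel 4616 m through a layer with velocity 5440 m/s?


t = x / V
= 4616 / 5440
= 0.8485 s

0.8485


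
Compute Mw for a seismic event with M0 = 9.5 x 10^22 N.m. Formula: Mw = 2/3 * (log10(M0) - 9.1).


log10(M0) = log10(9.5 x 10^22) = 22.9777
Mw = 2/3 * (22.9777 - 9.1)
= 2/3 * 13.8777
= 9.25

9.25


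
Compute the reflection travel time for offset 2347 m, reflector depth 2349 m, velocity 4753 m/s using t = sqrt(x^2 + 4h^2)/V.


x^2 + 4h^2 = 2347^2 + 4*2349^2 = 5508409 + 22071204 = 27579613
sqrt(27579613) = 5251.6296
t = 5251.6296 / 4753 = 1.1049 s

1.1049


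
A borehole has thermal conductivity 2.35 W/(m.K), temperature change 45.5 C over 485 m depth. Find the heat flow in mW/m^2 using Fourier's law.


q = k * dT / dz * 1000
= 2.35 * 45.5 / 485 * 1000
= 0.220464 * 1000
= 220.4639 mW/m^2

220.4639


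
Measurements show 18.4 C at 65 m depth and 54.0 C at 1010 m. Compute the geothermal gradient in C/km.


dT = 54.0 - 18.4 = 35.6 C
dz = 1010 - 65 = 945 m
gradient = dT/dz * 1000 = 35.6/945 * 1000 = 37.672 C/km

37.672


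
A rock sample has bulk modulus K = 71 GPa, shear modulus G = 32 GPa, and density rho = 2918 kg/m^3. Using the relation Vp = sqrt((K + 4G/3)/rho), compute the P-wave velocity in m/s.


First compute the effective modulus:
K + 4G/3 = 71e9 + 4*32e9/3 = 113666666666.67 Pa
Then divide by density:
113666666666.67 / 2918 = 38953621.2017 Pa/(kg/m^3)
Take the square root:
Vp = sqrt(38953621.2017) = 6241.28 m/s

6241.28


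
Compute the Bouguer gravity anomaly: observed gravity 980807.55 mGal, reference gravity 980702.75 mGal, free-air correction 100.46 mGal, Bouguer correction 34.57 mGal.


BA = g_obs - g_ref + FAC - BC
= 980807.55 - 980702.75 + 100.46 - 34.57
= 170.69 mGal

170.69


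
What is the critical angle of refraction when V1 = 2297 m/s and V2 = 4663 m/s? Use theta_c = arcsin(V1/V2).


V1/V2 = 2297/4663 = 0.492601
theta_c = arcsin(0.492601) = 29.5117 degrees

29.5117


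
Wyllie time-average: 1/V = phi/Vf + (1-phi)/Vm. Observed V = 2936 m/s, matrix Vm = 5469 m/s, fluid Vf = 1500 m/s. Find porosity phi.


1/V - 1/Vm = 1/2936 - 1/5469 = 0.00015775
1/Vf - 1/Vm = 1/1500 - 1/5469 = 0.00048382
phi = 0.00015775 / 0.00048382 = 0.3261

0.3261


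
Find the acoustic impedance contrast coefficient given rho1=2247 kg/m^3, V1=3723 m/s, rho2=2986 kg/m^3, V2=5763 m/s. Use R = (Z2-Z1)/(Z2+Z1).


Z1 = 2247 * 3723 = 8365581
Z2 = 2986 * 5763 = 17208318
R = (17208318 - 8365581) / (17208318 + 8365581) = 8842737 / 25573899 = 0.3458

0.3458


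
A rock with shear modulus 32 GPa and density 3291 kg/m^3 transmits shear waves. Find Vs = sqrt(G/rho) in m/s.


Convert G to Pa: G = 32e9 Pa
Compute G/rho = 32e9 / 3291 = 9723488.3014
Vs = sqrt(9723488.3014) = 3118.25 m/s

3118.25


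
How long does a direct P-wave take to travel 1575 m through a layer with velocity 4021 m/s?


t = x / V
= 1575 / 4021
= 0.3917 s

0.3917


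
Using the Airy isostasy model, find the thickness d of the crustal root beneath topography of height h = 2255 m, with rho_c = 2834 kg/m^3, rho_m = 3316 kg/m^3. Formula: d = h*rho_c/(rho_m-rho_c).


rho_m - rho_c = 3316 - 2834 = 482
d = 2255 * 2834 / 482
= 6390670 / 482
= 13258.65 m

13258.65


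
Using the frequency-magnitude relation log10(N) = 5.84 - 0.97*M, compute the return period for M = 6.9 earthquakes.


log10(N) = 5.84 - 0.97*6.9 = -0.853
N = 10^-0.853 = 0.140281
T = 1/N = 1/0.140281 = 7.1285 years

7.1285


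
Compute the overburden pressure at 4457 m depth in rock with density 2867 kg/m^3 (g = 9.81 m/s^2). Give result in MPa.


P = rho * g * z / 1e6
= 2867 * 9.81 * 4457 / 1e6
= 125354328.39 / 1e6
= 125.3543 MPa

125.3543


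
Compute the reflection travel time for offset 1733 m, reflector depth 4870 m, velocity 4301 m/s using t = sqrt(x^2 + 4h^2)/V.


x^2 + 4h^2 = 1733^2 + 4*4870^2 = 3003289 + 94867600 = 97870889
sqrt(97870889) = 9892.9717
t = 9892.9717 / 4301 = 2.3002 s

2.3002


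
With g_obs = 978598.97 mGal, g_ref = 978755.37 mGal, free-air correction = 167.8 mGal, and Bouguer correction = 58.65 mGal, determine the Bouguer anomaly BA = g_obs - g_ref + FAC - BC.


BA = g_obs - g_ref + FAC - BC
= 978598.97 - 978755.37 + 167.8 - 58.65
= -47.25 mGal

-47.25


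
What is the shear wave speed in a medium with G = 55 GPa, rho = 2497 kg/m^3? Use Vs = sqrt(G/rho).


Convert G to Pa: G = 55e9 Pa
Compute G/rho = 55e9 / 2497 = 22026431.7181
Vs = sqrt(22026431.7181) = 4693.23 m/s

4693.23


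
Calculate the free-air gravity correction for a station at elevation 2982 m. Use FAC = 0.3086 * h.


FAC = 0.3086 * h
= 0.3086 * 2982
= 920.2452 mGal

920.2452


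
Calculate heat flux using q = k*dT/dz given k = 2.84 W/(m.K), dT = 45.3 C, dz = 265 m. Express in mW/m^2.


q = k * dT / dz * 1000
= 2.84 * 45.3 / 265 * 1000
= 0.485479 * 1000
= 485.4792 mW/m^2

485.4792


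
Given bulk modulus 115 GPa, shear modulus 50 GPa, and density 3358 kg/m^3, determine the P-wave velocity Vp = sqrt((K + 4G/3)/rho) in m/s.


First compute the effective modulus:
K + 4G/3 = 115e9 + 4*50e9/3 = 181666666666.67 Pa
Then divide by density:
181666666666.67 / 3358 = 54099662.4975 Pa/(kg/m^3)
Take the square root:
Vp = sqrt(54099662.4975) = 7355.25 m/s

7355.25


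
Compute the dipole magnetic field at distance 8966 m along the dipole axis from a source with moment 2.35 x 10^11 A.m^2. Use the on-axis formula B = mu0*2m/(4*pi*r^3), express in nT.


m = 2.35 x 10^11 = 235000000000 A.m^2
2m = 470000000000 A.m^2
r^3 = 8966^3 = 720769172696
B = (4pi*10^-7) * 470000000000 / (4*pi * 720769172696) * 1e9
= 590619.418875 / 9057452551502.99 * 1e9
= 65.2081 nT

65.2081


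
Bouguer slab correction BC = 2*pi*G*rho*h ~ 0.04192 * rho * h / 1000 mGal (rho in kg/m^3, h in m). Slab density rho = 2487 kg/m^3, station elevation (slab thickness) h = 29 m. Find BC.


BC = 0.04192 * rho * h / 1000
= 0.04192 * 2487 * 29 / 1000
= 3.0234 mGal

3.0234


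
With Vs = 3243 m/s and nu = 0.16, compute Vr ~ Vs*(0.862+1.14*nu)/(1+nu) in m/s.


Numerator factor = 0.862 + 1.14*0.16 = 1.0444
Denominator = 1 + 0.16 = 1.16
Vr = 3243 * 1.0444 / 1.16 = 2919.82 m/s

2919.82


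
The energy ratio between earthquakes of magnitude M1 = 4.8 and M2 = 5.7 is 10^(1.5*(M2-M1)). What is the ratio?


M2 - M1 = 5.7 - 4.8 = 0.9
1.5 * 0.9 = 1.35
ratio = 10^1.35 = 22.39

22.39


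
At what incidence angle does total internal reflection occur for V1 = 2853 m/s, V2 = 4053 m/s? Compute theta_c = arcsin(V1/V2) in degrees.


V1/V2 = 2853/4053 = 0.703923
theta_c = arcsin(0.703923) = 44.7426 degrees

44.7426


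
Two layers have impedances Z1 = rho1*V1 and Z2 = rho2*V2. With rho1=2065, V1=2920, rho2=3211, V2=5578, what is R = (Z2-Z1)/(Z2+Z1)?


Z1 = 2065 * 2920 = 6029800
Z2 = 3211 * 5578 = 17910958
R = (17910958 - 6029800) / (17910958 + 6029800) = 11881158 / 23940758 = 0.4963

0.4963


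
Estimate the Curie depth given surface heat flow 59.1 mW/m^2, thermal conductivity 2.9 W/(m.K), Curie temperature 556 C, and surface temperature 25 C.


T_Curie - T_surf = 556 - 25 = 531 C
Convert q to W/m^2: 59.1 mW/m^2 = 0.0591 W/m^2
d = 531 * 2.9 / 0.0591 = 26055.84 m

26055.84


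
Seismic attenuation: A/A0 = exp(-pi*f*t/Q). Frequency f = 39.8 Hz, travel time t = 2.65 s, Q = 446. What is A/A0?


pi*f*t/Q = pi*39.8*2.65/446 = 0.742923
A/A0 = exp(-0.742923) = 0.475721

0.475721


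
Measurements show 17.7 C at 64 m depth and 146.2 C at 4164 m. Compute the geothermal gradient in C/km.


dT = 146.2 - 17.7 = 128.5 C
dz = 4164 - 64 = 4100 m
gradient = dT/dz * 1000 = 128.5/4100 * 1000 = 31.3415 C/km

31.3415


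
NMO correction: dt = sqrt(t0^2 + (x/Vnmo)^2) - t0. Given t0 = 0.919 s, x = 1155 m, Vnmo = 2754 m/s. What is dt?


x/Vnmo = 1155/2754 = 0.41939
(x/Vnmo)^2 = 0.175888
t0^2 = 0.844561
sqrt(0.844561 + 0.175888) = 1.010173
dt = 1.010173 - 0.919 = 0.091173

0.091173


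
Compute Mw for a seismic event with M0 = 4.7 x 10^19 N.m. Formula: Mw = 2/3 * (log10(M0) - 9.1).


log10(M0) = log10(4.7 x 10^19) = 19.6721
Mw = 2/3 * (19.6721 - 9.1)
= 2/3 * 10.5721
= 7.05

7.05


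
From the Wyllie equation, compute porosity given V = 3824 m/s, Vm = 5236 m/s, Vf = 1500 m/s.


1/V - 1/Vm = 1/3824 - 1/5236 = 7.052e-05
1/Vf - 1/Vm = 1/1500 - 1/5236 = 0.00047568
phi = 7.052e-05 / 0.00047568 = 0.1483

0.1483


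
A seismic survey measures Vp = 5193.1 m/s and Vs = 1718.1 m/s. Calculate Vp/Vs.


Vp/Vs = 5193.1 / 1718.1
= 3.0226

3.0226


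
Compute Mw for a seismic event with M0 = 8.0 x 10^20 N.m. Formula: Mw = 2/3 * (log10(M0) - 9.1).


log10(M0) = log10(8.0 x 10^20) = 20.9031
Mw = 2/3 * (20.9031 - 9.1)
= 2/3 * 11.8031
= 7.87

7.87


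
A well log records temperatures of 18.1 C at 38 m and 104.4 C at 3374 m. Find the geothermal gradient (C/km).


dT = 104.4 - 18.1 = 86.3 C
dz = 3374 - 38 = 3336 m
gradient = dT/dz * 1000 = 86.3/3336 * 1000 = 25.8693 C/km

25.8693


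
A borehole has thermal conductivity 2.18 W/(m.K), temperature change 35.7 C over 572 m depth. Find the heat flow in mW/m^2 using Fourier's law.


q = k * dT / dz * 1000
= 2.18 * 35.7 / 572 * 1000
= 0.136059 * 1000
= 136.0594 mW/m^2

136.0594


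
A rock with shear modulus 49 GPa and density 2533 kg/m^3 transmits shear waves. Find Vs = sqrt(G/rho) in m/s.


Convert G to Pa: G = 49e9 Pa
Compute G/rho = 49e9 / 2533 = 19344650.6119
Vs = sqrt(19344650.6119) = 4398.26 m/s

4398.26


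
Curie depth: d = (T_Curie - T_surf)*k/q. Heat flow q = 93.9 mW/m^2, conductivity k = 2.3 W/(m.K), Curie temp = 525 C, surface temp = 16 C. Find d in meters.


T_Curie - T_surf = 525 - 16 = 509 C
Convert q to W/m^2: 93.9 mW/m^2 = 0.0939 W/m^2
d = 509 * 2.3 / 0.0939 = 12467.52 m

12467.52


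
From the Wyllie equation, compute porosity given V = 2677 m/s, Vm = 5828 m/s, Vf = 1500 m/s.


1/V - 1/Vm = 1/2677 - 1/5828 = 0.00020197
1/Vf - 1/Vm = 1/1500 - 1/5828 = 0.00049508
phi = 0.00020197 / 0.00049508 = 0.4079

0.4079


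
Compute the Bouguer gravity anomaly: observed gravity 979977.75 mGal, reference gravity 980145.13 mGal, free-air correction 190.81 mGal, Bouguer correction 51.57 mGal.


BA = g_obs - g_ref + FAC - BC
= 979977.75 - 980145.13 + 190.81 - 51.57
= -28.14 mGal

-28.14


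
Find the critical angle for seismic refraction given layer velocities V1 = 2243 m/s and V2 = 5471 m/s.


V1/V2 = 2243/5471 = 0.40998
theta_c = arcsin(0.40998) = 24.2036 degrees

24.2036


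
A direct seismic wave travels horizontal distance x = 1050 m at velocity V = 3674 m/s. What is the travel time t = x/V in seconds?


t = x / V
= 1050 / 3674
= 0.2858 s

0.2858


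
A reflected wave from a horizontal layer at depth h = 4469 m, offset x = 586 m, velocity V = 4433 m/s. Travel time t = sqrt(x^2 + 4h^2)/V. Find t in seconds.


x^2 + 4h^2 = 586^2 + 4*4469^2 = 343396 + 79887844 = 80231240
sqrt(80231240) = 8957.1893
t = 8957.1893 / 4433 = 2.0206 s

2.0206


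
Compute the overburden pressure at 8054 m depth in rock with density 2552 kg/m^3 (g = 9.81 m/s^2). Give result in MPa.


P = rho * g * z / 1e6
= 2552 * 9.81 * 8054 / 1e6
= 201632856.48 / 1e6
= 201.6329 MPa

201.6329


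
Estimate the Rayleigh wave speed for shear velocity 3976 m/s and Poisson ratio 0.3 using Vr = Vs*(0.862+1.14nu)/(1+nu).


Numerator factor = 0.862 + 1.14*0.3 = 1.204
Denominator = 1 + 0.3 = 1.3
Vr = 3976 * 1.204 / 1.3 = 3682.39 m/s

3682.39


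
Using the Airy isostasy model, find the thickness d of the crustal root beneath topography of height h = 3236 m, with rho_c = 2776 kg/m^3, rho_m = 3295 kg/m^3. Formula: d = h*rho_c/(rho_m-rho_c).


rho_m - rho_c = 3295 - 2776 = 519
d = 3236 * 2776 / 519
= 8983136 / 519
= 17308.55 m

17308.55


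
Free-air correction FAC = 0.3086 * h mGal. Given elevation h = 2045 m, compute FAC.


FAC = 0.3086 * h
= 0.3086 * 2045
= 631.087 mGal

631.087


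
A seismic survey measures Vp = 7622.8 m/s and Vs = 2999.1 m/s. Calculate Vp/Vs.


Vp/Vs = 7622.8 / 2999.1
= 2.5417

2.5417


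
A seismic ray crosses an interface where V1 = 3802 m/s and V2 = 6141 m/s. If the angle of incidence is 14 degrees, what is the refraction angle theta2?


sin(theta1) = sin(14 deg) = 0.241922
sin(theta2) = V2/V1 * sin(theta1) = 6141/3802 * 0.241922 = 0.390753
theta2 = arcsin(0.390753) = 23.0014 degrees

23.0014


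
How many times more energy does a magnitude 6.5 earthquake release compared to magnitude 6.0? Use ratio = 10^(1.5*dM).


M2 - M1 = 6.5 - 6.0 = 0.5
1.5 * 0.5 = 0.75
ratio = 10^0.75 = 5.62

5.62


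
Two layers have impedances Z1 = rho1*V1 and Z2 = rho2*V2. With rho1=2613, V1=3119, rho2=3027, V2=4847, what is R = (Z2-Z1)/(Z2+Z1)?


Z1 = 2613 * 3119 = 8149947
Z2 = 3027 * 4847 = 14671869
R = (14671869 - 8149947) / (14671869 + 8149947) = 6521922 / 22821816 = 0.2858

0.2858


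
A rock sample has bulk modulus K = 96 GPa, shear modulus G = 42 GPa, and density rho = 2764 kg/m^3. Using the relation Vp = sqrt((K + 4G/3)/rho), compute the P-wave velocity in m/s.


First compute the effective modulus:
K + 4G/3 = 96e9 + 4*42e9/3 = 152000000000.0 Pa
Then divide by density:
152000000000.0 / 2764 = 54992764.11 Pa/(kg/m^3)
Take the square root:
Vp = sqrt(54992764.11) = 7415.71 m/s

7415.71


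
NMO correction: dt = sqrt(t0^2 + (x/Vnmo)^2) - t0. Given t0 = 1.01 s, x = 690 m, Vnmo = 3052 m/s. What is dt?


x/Vnmo = 690/3052 = 0.226081
(x/Vnmo)^2 = 0.051113
t0^2 = 1.0201
sqrt(1.0201 + 0.051113) = 1.034994
dt = 1.034994 - 1.01 = 0.024994

0.024994


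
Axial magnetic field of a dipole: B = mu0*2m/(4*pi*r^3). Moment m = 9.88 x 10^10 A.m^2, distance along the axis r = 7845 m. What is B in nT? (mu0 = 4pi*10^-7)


m = 9.88 x 10^10 = 98800000000 A.m^2
2m = 197600000000 A.m^2
r^3 = 7845^3 = 482812876125
B = (4pi*10^-7) * 197600000000 / (4*pi * 482812876125) * 1e9
= 248311.48334 / 6067205538771.44 * 1e9
= 40.9268 nT

40.9268


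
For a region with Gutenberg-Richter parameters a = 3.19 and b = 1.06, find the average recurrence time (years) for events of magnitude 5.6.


log10(N) = 3.19 - 1.06*5.6 = -2.746
N = 10^-2.746 = 0.001795
T = 1/N = 1/0.001795 = 557.1857 years

557.1857


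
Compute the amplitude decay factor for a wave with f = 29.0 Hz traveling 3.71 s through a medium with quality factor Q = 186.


pi*f*t/Q = pi*29.0*3.71/186 = 1.817226
A/A0 = exp(-1.817226) = 0.162476

0.162476


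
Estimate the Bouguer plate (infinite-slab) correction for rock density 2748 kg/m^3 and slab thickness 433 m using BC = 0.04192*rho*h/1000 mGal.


BC = 0.04192 * rho * h / 1000
= 0.04192 * 2748 * 433 / 1000
= 49.8799 mGal

49.8799


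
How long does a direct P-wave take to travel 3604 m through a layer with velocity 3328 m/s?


t = x / V
= 3604 / 3328
= 1.0829 s

1.0829


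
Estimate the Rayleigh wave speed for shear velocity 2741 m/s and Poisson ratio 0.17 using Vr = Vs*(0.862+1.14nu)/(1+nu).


Numerator factor = 0.862 + 1.14*0.17 = 1.0558
Denominator = 1 + 0.17 = 1.17
Vr = 2741 * 1.0558 / 1.17 = 2473.46 m/s

2473.46


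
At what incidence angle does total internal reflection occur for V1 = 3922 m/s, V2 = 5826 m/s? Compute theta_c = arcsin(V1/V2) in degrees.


V1/V2 = 3922/5826 = 0.673189
theta_c = arcsin(0.673189) = 42.3137 degrees

42.3137


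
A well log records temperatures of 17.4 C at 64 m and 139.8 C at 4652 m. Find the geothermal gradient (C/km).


dT = 139.8 - 17.4 = 122.4 C
dz = 4652 - 64 = 4588 m
gradient = dT/dz * 1000 = 122.4/4588 * 1000 = 26.6783 C/km

26.6783


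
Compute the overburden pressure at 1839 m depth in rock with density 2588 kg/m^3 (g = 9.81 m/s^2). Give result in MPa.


P = rho * g * z / 1e6
= 2588 * 9.81 * 1839 / 1e6
= 46689046.92 / 1e6
= 46.689 MPa

46.689


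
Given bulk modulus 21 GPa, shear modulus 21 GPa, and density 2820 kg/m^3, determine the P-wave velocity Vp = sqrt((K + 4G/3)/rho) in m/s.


First compute the effective modulus:
K + 4G/3 = 21e9 + 4*21e9/3 = 49000000000.0 Pa
Then divide by density:
49000000000.0 / 2820 = 17375886.5248 Pa/(kg/m^3)
Take the square root:
Vp = sqrt(17375886.5248) = 4168.44 m/s

4168.44


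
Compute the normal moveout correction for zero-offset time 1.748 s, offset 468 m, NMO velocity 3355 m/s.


x/Vnmo = 468/3355 = 0.139493
(x/Vnmo)^2 = 0.019458
t0^2 = 3.055504
sqrt(3.055504 + 0.019458) = 1.753557
dt = 1.753557 - 1.748 = 0.005557

0.005557


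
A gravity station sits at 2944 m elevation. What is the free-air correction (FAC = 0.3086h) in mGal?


FAC = 0.3086 * h
= 0.3086 * 2944
= 908.5184 mGal

908.5184


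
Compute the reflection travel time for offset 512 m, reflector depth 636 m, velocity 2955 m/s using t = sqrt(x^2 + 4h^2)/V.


x^2 + 4h^2 = 512^2 + 4*636^2 = 262144 + 1617984 = 1880128
sqrt(1880128) = 1371.1776
t = 1371.1776 / 2955 = 0.464 s

0.464


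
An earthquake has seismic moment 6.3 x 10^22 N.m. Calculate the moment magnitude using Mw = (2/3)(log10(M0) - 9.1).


log10(M0) = log10(6.3 x 10^22) = 22.7993
Mw = 2/3 * (22.7993 - 9.1)
= 2/3 * 13.6993
= 9.13

9.13


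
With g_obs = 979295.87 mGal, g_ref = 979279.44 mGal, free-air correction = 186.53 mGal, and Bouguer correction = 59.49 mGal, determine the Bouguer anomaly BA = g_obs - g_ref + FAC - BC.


BA = g_obs - g_ref + FAC - BC
= 979295.87 - 979279.44 + 186.53 - 59.49
= 143.47 mGal

143.47


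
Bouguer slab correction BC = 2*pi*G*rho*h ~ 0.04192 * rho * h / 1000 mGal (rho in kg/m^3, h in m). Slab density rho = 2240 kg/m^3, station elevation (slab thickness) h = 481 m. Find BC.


BC = 0.04192 * rho * h / 1000
= 0.04192 * 2240 * 481 / 1000
= 45.1663 mGal

45.1663


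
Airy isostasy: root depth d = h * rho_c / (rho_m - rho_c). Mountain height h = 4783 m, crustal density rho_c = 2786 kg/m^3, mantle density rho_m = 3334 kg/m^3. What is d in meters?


rho_m - rho_c = 3334 - 2786 = 548
d = 4783 * 2786 / 548
= 13325438 / 548
= 24316.49 m

24316.49


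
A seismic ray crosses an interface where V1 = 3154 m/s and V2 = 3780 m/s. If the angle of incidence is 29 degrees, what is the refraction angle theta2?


sin(theta1) = sin(29 deg) = 0.48481
sin(theta2) = V2/V1 * sin(theta1) = 3780/3154 * 0.48481 = 0.581034
theta2 = arcsin(0.581034) = 35.5233 degrees

35.5233


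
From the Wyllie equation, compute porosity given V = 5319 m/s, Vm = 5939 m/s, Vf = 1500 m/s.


1/V - 1/Vm = 1/5319 - 1/5939 = 1.963e-05
1/Vf - 1/Vm = 1/1500 - 1/5939 = 0.00049829
phi = 1.963e-05 / 0.00049829 = 0.0394

0.0394


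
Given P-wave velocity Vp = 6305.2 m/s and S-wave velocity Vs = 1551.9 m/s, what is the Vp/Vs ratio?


Vp/Vs = 6305.2 / 1551.9
= 4.0629

4.0629
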